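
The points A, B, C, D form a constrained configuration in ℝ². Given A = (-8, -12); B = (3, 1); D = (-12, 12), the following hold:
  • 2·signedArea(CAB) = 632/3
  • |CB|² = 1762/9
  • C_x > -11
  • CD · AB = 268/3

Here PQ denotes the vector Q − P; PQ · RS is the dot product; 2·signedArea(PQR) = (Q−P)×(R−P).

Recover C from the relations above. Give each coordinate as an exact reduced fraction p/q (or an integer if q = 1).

1. C_x = -32/3  [2·signedArea(CAB) = 632/3 ∩ CD · AB = 268/3]
2. C_y = 4  [2·signedArea(CAB) = 632/3 ∩ CD · AB = 268/3]
   → C = (-32/3, 4)

C = (-32/3, 4)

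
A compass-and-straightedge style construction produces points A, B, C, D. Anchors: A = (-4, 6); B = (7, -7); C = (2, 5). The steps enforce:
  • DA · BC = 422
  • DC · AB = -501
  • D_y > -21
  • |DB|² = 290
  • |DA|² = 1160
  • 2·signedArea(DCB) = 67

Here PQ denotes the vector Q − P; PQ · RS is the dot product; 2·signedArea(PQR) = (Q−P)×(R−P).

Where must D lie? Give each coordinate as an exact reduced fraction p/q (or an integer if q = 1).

1. D_x = 18  [DA · BC = 422 ∩ 2·signedArea(DCB) = 67]
2. D_y = -20  [DA · BC = 422 ∩ 2·signedArea(DCB) = 67]
   → D = (18, -20)

D = (18, -20)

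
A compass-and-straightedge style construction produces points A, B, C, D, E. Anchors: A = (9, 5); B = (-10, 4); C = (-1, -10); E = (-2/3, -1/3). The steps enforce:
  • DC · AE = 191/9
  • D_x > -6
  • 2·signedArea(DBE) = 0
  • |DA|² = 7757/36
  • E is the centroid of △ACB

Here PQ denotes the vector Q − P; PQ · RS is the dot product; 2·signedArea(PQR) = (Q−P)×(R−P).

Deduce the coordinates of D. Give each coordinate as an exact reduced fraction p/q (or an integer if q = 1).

1. D_x = -16/3  [2·signedArea(DBE) = 0 ∩ DC · AE = 191/9]
2. D_y = 11/6  [2·signedArea(DBE) = 0 ∩ DC · AE = 191/9]
   → D = (-16/3, 11/6)

D = (-16/3, 11/6)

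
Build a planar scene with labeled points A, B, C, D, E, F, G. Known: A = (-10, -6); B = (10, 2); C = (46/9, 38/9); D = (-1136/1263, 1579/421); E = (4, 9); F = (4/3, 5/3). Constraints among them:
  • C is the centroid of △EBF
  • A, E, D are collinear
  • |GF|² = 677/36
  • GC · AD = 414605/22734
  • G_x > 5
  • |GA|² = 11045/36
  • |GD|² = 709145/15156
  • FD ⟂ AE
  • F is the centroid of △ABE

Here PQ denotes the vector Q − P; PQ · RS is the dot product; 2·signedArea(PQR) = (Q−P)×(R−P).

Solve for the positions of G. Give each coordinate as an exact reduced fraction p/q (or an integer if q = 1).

G = (17/3, 11/6)

1. G_x = 17/3  [line -11494/1263·x + -4105/421·y + 526261/7578 = 0 ∩ |GD|² = 709145/15156]
2. G_y = 11/6  [line -11494/1263·x + -4105/421·y + 526261/7578 = 0 ∩ |GD|² = 709145/15156]
   → G = (17/3, 11/6)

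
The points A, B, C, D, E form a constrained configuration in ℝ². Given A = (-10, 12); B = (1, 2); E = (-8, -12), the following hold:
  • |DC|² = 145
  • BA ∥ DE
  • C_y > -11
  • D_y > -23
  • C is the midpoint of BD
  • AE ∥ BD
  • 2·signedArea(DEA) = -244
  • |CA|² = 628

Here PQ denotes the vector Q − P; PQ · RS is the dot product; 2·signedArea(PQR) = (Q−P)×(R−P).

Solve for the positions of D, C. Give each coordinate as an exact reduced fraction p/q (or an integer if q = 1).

1. D_x = 3  [BA ∥ DE ∩ AE ∥ BD]
2. D_y = -22  [BA ∥ DE ∩ AE ∥ BD]
   → D = (3, -22)
3. C_x = 2  [C is the midpoint of BD]
4. C_y = -10  [C is the midpoint of BD]
   → C = (2, -10)

C = (2, -10)
D = (3, -22)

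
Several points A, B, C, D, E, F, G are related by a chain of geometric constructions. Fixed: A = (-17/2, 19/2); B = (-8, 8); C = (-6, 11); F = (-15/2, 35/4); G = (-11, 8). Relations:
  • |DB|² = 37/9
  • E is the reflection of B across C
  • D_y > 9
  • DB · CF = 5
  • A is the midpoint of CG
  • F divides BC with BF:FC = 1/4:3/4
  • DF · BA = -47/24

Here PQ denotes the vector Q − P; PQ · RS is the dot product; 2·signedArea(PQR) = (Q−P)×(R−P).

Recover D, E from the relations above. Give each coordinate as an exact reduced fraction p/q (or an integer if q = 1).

1. D_x = -23/3  [DF · BA = -47/24 ∩ DB · CF = 5]
2. D_y = 10  [DF · BA = -47/24 ∩ DB · CF = 5]
   → D = (-23/3, 10)
3. E_x = -4  [E is the reflection of B across C]
4. E_y = 14  [E is the reflection of B across C]
   → E = (-4, 14)

D = (-23/3, 10)
E = (-4, 14)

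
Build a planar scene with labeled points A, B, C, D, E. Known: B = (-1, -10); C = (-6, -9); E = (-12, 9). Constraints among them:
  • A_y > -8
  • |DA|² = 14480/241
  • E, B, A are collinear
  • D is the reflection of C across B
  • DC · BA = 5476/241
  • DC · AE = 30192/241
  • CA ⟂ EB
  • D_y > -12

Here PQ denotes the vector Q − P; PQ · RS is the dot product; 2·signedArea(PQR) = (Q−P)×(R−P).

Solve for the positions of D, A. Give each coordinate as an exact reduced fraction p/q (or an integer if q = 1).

A = (-648/241, -1707/241)
D = (4, -11)

1. D_x = 4  [D is the reflection of C across B]
2. D_y = -11  [D is the reflection of C across B]
   → D = (4, -11)
3. A_x = -648/241  [E, B, A are collinear ∩ CA ⟂ EB]
4. A_y = -1707/241  [E, B, A are collinear ∩ CA ⟂ EB]
   → A = (-648/241, -1707/241)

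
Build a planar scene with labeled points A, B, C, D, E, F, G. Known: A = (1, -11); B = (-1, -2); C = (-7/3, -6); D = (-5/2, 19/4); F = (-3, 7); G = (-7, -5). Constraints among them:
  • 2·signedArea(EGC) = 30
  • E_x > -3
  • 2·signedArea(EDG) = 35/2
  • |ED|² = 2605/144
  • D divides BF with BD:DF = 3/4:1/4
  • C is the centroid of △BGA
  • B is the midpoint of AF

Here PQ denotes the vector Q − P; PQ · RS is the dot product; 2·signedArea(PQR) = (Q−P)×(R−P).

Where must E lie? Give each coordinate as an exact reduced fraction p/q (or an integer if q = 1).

1. E_x = -8/3  [2·signedArea(EGC) = 30 ∩ 2·signedArea(EDG) = 35/2]
2. E_y = 1/2  [2·signedArea(EGC) = 30 ∩ 2·signedArea(EDG) = 35/2]
   → E = (-8/3, 1/2)

E = (-8/3, 1/2)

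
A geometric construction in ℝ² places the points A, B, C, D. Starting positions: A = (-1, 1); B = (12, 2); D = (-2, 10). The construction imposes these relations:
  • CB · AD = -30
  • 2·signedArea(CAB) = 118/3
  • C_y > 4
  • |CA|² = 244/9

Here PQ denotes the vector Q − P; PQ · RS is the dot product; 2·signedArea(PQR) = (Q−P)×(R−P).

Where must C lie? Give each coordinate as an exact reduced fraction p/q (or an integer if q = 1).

1. C_x = 3  [2·signedArea(CAB) = 118/3 ∩ CB · AD = -30]
2. C_y = 13/3  [2·signedArea(CAB) = 118/3 ∩ CB · AD = -30]
   → C = (3, 13/3)

C = (3, 13/3)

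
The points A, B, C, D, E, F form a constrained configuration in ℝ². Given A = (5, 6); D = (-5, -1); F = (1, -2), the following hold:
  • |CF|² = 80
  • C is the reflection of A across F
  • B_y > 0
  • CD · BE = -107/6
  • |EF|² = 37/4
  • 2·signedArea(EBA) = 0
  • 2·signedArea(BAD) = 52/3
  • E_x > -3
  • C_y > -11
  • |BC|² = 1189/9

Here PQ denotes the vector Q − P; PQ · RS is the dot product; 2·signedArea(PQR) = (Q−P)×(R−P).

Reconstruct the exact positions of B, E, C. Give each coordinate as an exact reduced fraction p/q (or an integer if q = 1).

B = (1/3, 1)
C = (-3, -10)
E = (-2, -3/2)

1. C_x = -3  [C is the reflection of A across F]
2. C_y = -10  [C is the reflection of A across F]
   → C = (-3, -10)
3. B_x = 1/3  [line 7·x + -10·y + 23/3 = 0 ∩ |BC|² = 1189/9]
4. B_y = 1  [line 7·x + -10·y + 23/3 = 0 ∩ |BC|² = 1189/9]
   → B = (1/3, 1)
5. E_x = -2  [2·signedArea(EBA) = 0 ∩ CD · BE = -107/6]
6. E_y = -3/2  [2·signedArea(EBA) = 0 ∩ CD · BE = -107/6]
   → E = (-2, -3/2)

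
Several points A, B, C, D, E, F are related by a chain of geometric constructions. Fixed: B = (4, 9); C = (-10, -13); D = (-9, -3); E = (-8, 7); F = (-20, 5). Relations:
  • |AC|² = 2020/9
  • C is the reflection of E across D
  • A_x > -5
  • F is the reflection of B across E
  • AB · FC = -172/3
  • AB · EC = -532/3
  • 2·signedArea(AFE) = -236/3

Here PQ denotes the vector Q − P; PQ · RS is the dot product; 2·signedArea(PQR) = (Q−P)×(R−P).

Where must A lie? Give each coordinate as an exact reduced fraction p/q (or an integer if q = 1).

A = (-14/3, 1)

1. A_x = -14/3  [2·signedArea(AFE) = -236/3 ∩ AB · EC = -532/3]
2. A_y = 1  [2·signedArea(AFE) = -236/3 ∩ AB · EC = -532/3]
   → A = (-14/3, 1)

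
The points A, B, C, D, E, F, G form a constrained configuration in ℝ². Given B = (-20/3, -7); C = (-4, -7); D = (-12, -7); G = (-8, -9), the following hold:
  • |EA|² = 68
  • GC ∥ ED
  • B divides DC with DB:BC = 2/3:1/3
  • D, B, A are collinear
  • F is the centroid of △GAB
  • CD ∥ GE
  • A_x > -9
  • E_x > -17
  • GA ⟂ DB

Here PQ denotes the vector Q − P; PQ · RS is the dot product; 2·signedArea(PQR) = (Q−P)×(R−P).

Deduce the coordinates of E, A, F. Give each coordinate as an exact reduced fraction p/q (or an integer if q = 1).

A = (-8, -7)
E = (-16, -9)
F = (-68/9, -23/3)

1. E_x = -16  [GC ∥ ED ∩ CD ∥ GE]
2. E_y = -9  [GC ∥ ED ∩ CD ∥ GE]
   → E = (-16, -9)
3. A_x = -8  [D, B, A are collinear ∩ GA ⟂ DB]
4. A_y = -7  [D, B, A are collinear ∩ GA ⟂ DB]
   → A = (-8, -7)
5. F_x = -68/9  [F is the centroid of △GAB]
6. F_y = -23/3  [F is the centroid of △GAB]
   → F = (-68/9, -23/3)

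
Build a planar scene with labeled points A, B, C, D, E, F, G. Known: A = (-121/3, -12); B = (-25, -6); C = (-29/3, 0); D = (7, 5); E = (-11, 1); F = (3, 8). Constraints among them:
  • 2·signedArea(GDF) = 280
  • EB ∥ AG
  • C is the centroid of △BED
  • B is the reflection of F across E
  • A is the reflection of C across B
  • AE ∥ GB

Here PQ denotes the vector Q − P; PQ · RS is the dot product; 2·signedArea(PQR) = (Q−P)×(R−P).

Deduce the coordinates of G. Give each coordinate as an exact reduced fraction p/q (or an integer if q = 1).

1. G_x = -163/3  [AE ∥ GB ∩ EB ∥ AG]
2. G_y = -19  [AE ∥ GB ∩ EB ∥ AG]
   → G = (-163/3, -19)

G = (-163/3, -19)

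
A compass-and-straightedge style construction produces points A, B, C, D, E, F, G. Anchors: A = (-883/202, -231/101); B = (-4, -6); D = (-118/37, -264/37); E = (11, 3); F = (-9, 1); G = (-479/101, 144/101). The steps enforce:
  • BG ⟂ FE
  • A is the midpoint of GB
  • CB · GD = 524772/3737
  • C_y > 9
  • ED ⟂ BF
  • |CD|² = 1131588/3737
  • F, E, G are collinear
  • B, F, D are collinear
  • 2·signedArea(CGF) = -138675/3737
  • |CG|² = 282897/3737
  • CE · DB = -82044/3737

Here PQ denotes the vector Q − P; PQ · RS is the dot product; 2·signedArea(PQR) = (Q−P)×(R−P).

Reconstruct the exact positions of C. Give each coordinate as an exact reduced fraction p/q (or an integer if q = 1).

C = (-23528/3737, 37320/3737)

1. C_x = -23528/3737  [CE · DB = -82044/3737 ∩ CB · GD = 524772/3737]
2. C_y = 37320/3737  [CE · DB = -82044/3737 ∩ CB · GD = 524772/3737]
   → C = (-23528/3737, 37320/3737)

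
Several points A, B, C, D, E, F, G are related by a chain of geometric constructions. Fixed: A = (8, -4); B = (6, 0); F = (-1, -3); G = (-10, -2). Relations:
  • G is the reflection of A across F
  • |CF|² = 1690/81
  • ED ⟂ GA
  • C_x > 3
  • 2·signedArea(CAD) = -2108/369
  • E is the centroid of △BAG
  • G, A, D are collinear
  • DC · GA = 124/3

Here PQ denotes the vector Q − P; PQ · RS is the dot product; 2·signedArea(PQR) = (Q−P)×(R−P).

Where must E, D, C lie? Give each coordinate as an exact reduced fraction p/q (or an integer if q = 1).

C = (32/9, -8/3)
D = (49/41, -133/41)
E = (4/3, -2)

1. E_x = 4/3  [E is the centroid of △BAG]
2. E_y = -2  [E is the centroid of △BAG]
   → E = (4/3, -2)
3. D_x = 49/41  [G, A, D are collinear ∩ ED ⟂ GA]
4. D_y = -133/41  [G, A, D are collinear ∩ ED ⟂ GA]
   → D = (49/41, -133/41)
5. C_x = 32/9  [2·signedArea(CAD) = -2108/369 ∩ DC · GA = 124/3]
6. C_y = -8/3  [2·signedArea(CAD) = -2108/369 ∩ DC · GA = 124/3]
   → C = (32/9, -8/3)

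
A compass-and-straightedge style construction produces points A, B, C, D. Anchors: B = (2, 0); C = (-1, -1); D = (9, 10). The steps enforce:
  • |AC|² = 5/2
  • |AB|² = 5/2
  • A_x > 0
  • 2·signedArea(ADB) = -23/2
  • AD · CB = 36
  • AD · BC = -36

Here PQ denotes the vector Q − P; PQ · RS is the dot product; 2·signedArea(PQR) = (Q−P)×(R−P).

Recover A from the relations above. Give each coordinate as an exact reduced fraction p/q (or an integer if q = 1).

A = (1/2, -1/2)

1. A_x = 1/2  [2·signedArea(ADB) = -23/2 ∩ AD · CB = 36]
2. A_y = -1/2  [2·signedArea(ADB) = -23/2 ∩ AD · CB = 36]
   → A = (1/2, -1/2)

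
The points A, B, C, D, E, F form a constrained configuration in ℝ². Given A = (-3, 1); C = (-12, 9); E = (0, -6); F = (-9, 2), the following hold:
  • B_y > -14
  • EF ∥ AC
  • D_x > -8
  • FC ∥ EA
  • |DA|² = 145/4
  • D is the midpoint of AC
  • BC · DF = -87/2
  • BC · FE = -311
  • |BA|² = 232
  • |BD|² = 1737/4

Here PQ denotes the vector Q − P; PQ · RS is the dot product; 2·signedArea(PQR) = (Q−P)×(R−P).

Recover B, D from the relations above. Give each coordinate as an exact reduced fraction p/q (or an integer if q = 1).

1. D_x = -15/2  [D is the midpoint of AC]
2. D_y = 5  [D is the midpoint of AC]
   → D = (-15/2, 5)
3. B_x = 3  [BC · FE = -311 ∩ BC · DF = -87/2]
4. B_y = -13  [BC · FE = -311 ∩ BC · DF = -87/2]
   → B = (3, -13)

B = (3, -13)
D = (-15/2, 5)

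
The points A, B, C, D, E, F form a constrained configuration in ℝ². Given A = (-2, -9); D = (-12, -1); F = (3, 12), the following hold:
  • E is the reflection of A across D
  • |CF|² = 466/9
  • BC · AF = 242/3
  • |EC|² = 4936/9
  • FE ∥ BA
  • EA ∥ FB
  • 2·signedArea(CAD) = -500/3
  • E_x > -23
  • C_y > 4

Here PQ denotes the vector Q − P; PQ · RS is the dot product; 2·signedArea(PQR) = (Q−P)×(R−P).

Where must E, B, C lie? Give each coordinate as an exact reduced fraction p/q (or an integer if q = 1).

B = (23, -4)
C = (4/3, 5)
E = (-22, 7)

1. E_x = -22  [E is the reflection of A across D]
2. E_y = 7  [E is the reflection of A across D]
   → E = (-22, 7)
3. B_x = 23  [FE ∥ BA ∩ EA ∥ FB]
4. B_y = -4  [FE ∥ BA ∩ EA ∥ FB]
   → B = (23, -4)
5. C_x = 4/3  [2·signedArea(CAD) = -500/3 ∩ BC · AF = 242/3]
6. C_y = 5  [2·signedArea(CAD) = -500/3 ∩ BC · AF = 242/3]
   → C = (4/3, 5)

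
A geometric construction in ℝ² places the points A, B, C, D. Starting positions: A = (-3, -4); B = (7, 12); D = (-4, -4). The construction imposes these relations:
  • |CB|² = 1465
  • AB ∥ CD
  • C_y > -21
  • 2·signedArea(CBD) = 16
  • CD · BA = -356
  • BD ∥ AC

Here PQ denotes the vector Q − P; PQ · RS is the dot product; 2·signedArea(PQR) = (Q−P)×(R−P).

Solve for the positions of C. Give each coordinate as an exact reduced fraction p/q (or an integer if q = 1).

C = (-14, -20)

1. C_x = -14  [AB ∥ CD ∩ BD ∥ AC]
2. C_y = -20  [AB ∥ CD ∩ BD ∥ AC]
   → C = (-14, -20)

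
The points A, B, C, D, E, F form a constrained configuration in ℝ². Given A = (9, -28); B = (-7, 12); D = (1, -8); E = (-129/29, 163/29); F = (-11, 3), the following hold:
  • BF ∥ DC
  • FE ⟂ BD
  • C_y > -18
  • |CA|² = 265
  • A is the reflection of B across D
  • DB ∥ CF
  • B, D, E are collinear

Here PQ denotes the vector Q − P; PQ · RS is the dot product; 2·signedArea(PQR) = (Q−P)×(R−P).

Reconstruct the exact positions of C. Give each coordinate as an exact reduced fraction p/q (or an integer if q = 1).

1. C_x = -3  [DB ∥ CF ∩ BF ∥ DC]
2. C_y = -17  [DB ∥ CF ∩ BF ∥ DC]
   → C = (-3, -17)

C = (-3, -17)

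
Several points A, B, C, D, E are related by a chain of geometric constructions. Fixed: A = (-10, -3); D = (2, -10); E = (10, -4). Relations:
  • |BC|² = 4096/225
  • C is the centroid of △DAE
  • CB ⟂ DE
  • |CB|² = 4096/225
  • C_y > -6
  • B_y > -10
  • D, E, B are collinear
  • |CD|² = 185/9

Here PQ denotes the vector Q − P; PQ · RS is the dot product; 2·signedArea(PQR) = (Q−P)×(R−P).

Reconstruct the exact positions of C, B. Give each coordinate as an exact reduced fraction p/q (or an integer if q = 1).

1. C_x = 2/3  [C is the centroid of △DAE]
2. C_y = -17/3  [C is the centroid of △DAE]
   → C = (2/3, -17/3)
3. B_x = 242/75  [D, E, B are collinear ∩ CB ⟂ DE]
4. B_y = -227/25  [D, E, B are collinear ∩ CB ⟂ DE]
   → B = (242/75, -227/25)

B = (242/75, -227/25)
C = (2/3, -17/3)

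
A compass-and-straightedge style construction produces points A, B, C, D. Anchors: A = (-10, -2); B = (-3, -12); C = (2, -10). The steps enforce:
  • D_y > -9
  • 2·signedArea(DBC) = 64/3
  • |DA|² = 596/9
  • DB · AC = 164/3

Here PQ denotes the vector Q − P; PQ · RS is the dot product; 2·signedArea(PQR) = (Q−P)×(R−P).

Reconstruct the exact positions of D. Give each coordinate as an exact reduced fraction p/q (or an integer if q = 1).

D = (-16/3, -26/3)

1. D_x = -16/3  [DB · AC = 164/3 ∩ 2·signedArea(DBC) = 64/3]
2. D_y = -26/3  [DB · AC = 164/3 ∩ 2·signedArea(DBC) = 64/3]
   → D = (-16/3, -26/3)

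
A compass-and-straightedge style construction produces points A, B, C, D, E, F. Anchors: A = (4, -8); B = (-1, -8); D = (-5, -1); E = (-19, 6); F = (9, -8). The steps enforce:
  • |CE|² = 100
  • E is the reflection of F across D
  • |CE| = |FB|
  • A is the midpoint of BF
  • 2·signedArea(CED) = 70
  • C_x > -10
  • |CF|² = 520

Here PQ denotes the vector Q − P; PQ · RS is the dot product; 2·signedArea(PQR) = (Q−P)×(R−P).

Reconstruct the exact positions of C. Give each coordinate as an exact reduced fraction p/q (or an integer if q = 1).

C = (-9, 6)

1. C_x = -9  [line 7·x + 14·y + -21 = 0 ∩ |CE|² = 100]
2. C_y = 6  [line 7·x + 14·y + -21 = 0 ∩ |CE|² = 100]
   → C = (-9, 6)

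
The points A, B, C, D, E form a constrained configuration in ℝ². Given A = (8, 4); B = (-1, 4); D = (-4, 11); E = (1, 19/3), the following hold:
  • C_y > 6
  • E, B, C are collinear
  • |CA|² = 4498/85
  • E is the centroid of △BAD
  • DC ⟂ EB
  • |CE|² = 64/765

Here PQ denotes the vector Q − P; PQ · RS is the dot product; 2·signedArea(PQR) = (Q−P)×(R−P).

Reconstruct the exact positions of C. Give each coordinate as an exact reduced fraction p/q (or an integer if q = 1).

C = (101/85, 557/85)

1. C_x = 101/85  [E, B, C are collinear ∩ DC ⟂ EB]
2. C_y = 557/85  [E, B, C are collinear ∩ DC ⟂ EB]
   → C = (101/85, 557/85)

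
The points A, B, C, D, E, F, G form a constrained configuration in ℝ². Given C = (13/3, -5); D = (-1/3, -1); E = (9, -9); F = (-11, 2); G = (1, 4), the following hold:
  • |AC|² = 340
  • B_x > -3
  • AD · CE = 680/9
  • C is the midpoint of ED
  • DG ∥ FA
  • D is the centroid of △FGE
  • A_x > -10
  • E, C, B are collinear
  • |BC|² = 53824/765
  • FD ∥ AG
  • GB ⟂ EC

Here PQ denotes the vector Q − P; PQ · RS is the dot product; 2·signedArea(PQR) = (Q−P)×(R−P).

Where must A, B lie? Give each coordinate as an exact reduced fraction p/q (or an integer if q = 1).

1. A_x = -29/3  [FD ∥ AG ∩ DG ∥ FA]
2. A_y = 7  [FD ∥ AG ∩ DG ∥ FA]
   → A = (-29/3, 7)
3. B_x = -173/85  [E, C, B are collinear ∩ GB ⟂ EC]
4. B_y = 39/85  [E, C, B are collinear ∩ GB ⟂ EC]
   → B = (-173/85, 39/85)

A = (-29/3, 7)
B = (-173/85, 39/85)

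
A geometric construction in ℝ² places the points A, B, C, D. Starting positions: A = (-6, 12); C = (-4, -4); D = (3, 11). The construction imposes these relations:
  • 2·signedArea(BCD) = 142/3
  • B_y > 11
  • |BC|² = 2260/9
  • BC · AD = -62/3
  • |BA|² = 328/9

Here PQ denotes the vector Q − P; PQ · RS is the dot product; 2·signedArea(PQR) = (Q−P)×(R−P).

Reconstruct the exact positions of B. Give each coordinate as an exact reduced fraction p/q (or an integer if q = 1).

B = (0, 34/3)

1. B_x = 0  [BC · AD = -62/3 ∩ 2·signedArea(BCD) = 142/3]
2. B_y = 34/3  [BC · AD = -62/3 ∩ 2·signedArea(BCD) = 142/3]
   → B = (0, 34/3)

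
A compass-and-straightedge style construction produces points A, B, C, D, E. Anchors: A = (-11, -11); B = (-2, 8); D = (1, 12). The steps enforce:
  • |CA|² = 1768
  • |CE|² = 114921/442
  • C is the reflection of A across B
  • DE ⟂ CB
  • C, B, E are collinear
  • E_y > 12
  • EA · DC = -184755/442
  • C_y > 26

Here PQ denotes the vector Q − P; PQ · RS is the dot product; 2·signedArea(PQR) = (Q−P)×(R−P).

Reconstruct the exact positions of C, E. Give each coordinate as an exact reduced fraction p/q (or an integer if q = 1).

C = (7, 27)
E = (43/442, 5493/442)

1. C_x = 7  [C is the reflection of A across B]
2. C_y = 27  [C is the reflection of A across B]
   → C = (7, 27)
3. E_x = 43/442  [C, B, E are collinear ∩ DE ⟂ CB]
4. E_y = 5493/442  [C, B, E are collinear ∩ DE ⟂ CB]
   → E = (43/442, 5493/442)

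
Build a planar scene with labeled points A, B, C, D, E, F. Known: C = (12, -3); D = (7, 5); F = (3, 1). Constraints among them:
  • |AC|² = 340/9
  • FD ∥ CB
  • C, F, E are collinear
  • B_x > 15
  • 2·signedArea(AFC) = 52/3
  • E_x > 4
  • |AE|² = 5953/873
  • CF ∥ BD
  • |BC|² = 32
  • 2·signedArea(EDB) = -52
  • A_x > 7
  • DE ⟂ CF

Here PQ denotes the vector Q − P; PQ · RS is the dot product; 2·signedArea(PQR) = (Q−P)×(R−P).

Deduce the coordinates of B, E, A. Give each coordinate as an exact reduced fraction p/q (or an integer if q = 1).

A = (22/3, 1)
B = (16, 1)
E = (471/97, 17/97)

1. B_x = 16  [CF ∥ BD ∩ FD ∥ CB]
2. B_y = 1  [CF ∥ BD ∩ FD ∥ CB]
   → B = (16, 1)
3. E_x = 471/97  [C, F, E are collinear ∩ DE ⟂ CF]
4. E_y = 17/97  [C, F, E are collinear ∩ DE ⟂ CF]
   → E = (471/97, 17/97)
5. A_x = 22/3  [line 4·x + 9·y + -115/3 = 0 ∩ |AE|² = 5953/873]
6. A_y = 1  [line 4·x + 9·y + -115/3 = 0 ∩ |AE|² = 5953/873]
   → A = (22/3, 1)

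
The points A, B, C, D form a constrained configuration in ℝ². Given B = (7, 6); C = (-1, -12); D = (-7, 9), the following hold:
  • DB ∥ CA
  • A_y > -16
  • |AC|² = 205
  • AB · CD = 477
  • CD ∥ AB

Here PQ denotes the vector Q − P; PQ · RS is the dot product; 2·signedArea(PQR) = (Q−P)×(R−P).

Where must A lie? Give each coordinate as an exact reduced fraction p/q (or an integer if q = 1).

A = (13, -15)

1. A_x = 13  [CD ∥ AB ∩ DB ∥ CA]
2. A_y = -15  [CD ∥ AB ∩ DB ∥ CA]
   → A = (13, -15)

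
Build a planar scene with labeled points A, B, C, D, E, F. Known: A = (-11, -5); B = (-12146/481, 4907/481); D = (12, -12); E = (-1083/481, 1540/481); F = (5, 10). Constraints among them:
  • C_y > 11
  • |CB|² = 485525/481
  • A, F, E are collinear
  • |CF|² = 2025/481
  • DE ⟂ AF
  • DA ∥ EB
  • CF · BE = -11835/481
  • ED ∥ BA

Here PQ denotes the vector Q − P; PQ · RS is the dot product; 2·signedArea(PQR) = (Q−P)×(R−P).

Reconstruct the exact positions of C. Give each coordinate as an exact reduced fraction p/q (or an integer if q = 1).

C = (3125/481, 5485/481)

1. C_x = 3125/481  [line -23·x + 7·y + 33480/481 = 0 ∩ |CF|² = 2025/481]
2. C_y = 5485/481  [line -23·x + 7·y + 33480/481 = 0 ∩ |CF|² = 2025/481]
   → C = (3125/481, 5485/481)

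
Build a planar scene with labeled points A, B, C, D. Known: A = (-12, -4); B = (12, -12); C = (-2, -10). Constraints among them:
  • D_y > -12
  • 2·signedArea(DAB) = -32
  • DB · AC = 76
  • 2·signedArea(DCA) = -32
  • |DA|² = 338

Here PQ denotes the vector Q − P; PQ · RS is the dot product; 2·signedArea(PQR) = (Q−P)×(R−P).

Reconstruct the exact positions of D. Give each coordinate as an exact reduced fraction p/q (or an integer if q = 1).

D = (5, -11)

1. D_x = 5  [2·signedArea(DCA) = -32 ∩ 2·signedArea(DAB) = -32]
2. D_y = -11  [2·signedArea(DCA) = -32 ∩ 2·signedArea(DAB) = -32]
   → D = (5, -11)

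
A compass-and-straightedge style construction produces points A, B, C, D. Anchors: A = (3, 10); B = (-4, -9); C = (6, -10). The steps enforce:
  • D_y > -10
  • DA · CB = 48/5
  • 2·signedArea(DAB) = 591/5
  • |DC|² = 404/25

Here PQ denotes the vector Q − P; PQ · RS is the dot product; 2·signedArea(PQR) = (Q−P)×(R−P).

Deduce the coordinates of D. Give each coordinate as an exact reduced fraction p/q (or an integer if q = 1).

D = (2, -48/5)

1. D_x = 2  [2·signedArea(DAB) = 591/5 ∩ DA · CB = 48/5]
2. D_y = -48/5  [2·signedArea(DAB) = 591/5 ∩ DA · CB = 48/5]
   → D = (2, -48/5)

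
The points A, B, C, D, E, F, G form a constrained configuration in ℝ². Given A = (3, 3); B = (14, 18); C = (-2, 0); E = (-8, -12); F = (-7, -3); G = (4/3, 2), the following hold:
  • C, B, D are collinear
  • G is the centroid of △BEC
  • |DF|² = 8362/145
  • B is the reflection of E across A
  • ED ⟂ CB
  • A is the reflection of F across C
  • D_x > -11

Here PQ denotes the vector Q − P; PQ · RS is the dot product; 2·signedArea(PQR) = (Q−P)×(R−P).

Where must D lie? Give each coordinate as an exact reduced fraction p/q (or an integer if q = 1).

D = (-1538/145, -1404/145)

1. D_x = -1538/145  [C, B, D are collinear ∩ ED ⟂ CB]
2. D_y = -1404/145  [C, B, D are collinear ∩ ED ⟂ CB]
   → D = (-1538/145, -1404/145)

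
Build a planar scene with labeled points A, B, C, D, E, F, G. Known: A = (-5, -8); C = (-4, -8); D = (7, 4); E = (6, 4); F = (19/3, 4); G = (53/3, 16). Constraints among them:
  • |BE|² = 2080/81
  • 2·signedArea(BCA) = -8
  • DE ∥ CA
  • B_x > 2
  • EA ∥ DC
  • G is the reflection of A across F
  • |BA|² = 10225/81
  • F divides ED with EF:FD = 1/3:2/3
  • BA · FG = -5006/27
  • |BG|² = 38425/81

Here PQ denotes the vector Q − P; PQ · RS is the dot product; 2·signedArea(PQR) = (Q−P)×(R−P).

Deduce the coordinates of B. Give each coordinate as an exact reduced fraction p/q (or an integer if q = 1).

B = (26/9, 0)

1. B_x = 26/9  [2·signedArea(BCA) = -8 ∩ BA · FG = -5006/27]
2. B_y = 0  [2·signedArea(BCA) = -8 ∩ BA · FG = -5006/27]
   → B = (26/9, 0)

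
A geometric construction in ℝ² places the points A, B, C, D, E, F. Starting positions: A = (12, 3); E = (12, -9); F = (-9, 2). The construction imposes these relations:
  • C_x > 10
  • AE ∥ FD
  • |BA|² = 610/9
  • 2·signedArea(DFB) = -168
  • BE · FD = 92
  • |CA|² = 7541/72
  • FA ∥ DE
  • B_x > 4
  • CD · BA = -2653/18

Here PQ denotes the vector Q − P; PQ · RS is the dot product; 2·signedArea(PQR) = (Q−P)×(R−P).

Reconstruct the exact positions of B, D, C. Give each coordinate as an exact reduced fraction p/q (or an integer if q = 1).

B = (5, -4/3)
C = (41/4, -85/12)
D = (-9, -10)

1. D_x = -9  [FA ∥ DE ∩ AE ∥ FD]
2. D_y = -10  [FA ∥ DE ∩ AE ∥ FD]
   → D = (-9, -10)
3. B_x = 5  [BE · FD = 92 ∩ 2·signedArea(DFB) = -168]
4. B_y = -4/3  [BE · FD = 92 ∩ 2·signedArea(DFB) = -168]
   → B = (5, -4/3)
5. C_x = 41/4  [line -7·x + -13/3·y + 739/18 = 0 ∩ |CA|² = 7541/72]
6. C_y = -85/12  [line -7·x + -13/3·y + 739/18 = 0 ∩ |CA|² = 7541/72]
   → C = (41/4, -85/12)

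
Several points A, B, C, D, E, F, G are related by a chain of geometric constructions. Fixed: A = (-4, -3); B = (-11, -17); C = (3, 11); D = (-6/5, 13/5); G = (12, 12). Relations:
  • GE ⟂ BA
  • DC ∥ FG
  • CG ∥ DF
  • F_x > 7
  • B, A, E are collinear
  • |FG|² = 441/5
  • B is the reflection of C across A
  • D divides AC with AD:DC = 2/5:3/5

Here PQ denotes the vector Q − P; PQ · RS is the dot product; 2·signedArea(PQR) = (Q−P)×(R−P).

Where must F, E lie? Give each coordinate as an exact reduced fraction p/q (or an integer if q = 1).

1. F_x = 39/5  [DC ∥ FG ∩ CG ∥ DF]
2. F_y = 18/5  [DC ∥ FG ∩ CG ∥ DF]
   → F = (39/5, 18/5)
3. E_x = 26/5  [B, A, E are collinear ∩ GE ⟂ BA]
4. E_y = 77/5  [B, A, E are collinear ∩ GE ⟂ BA]
   → E = (26/5, 77/5)

E = (26/5, 77/5)
F = (39/5, 18/5)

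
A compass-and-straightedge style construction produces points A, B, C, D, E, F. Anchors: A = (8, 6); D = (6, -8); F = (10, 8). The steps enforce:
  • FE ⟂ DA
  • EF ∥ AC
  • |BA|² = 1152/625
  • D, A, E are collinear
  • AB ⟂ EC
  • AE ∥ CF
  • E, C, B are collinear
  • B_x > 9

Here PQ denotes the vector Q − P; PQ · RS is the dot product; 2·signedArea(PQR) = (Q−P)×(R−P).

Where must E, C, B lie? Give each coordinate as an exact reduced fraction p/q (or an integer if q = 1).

B = (5744/625, 4158/625)
C = (242/25, 144/25)
E = (208/25, 206/25)

1. E_x = 208/25  [D, A, E are collinear ∩ FE ⟂ DA]
2. E_y = 206/25  [D, A, E are collinear ∩ FE ⟂ DA]
   → E = (208/25, 206/25)
3. C_x = 242/25  [AE ∥ CF ∩ EF ∥ AC]
4. C_y = 144/25  [AE ∥ CF ∩ EF ∥ AC]
   → C = (242/25, 144/25)
5. B_x = 5744/625  [E, C, B are collinear ∩ AB ⟂ EC]
6. B_y = 4158/625  [E, C, B are collinear ∩ AB ⟂ EC]
   → B = (5744/625, 4158/625)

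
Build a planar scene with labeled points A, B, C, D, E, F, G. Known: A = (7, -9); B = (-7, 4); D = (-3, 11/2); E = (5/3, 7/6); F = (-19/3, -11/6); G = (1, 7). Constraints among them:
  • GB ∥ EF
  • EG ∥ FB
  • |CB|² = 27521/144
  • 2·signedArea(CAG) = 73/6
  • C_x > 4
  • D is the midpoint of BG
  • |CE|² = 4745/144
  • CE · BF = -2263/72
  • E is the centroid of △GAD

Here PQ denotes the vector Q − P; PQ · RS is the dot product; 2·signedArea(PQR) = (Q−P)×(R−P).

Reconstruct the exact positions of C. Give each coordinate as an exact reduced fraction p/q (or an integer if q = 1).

1. C_x = 13/3  [2·signedArea(CAG) = 73/6 ∩ CE · BF = -2263/72]
2. C_y = -47/12  [2·signedArea(CAG) = 73/6 ∩ CE · BF = -2263/72]
   → C = (13/3, -47/12)

C = (13/3, -47/12)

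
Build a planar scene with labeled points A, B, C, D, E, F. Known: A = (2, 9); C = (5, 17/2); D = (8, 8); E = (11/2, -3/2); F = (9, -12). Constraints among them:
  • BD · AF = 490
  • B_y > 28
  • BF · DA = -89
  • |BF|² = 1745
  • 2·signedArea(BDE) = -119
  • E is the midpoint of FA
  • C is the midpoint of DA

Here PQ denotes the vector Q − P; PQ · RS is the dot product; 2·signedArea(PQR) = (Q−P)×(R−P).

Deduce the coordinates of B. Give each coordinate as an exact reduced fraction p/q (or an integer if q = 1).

B = (1, 29)

1. B_x = 1  [2·signedArea(BDE) = -119 ∩ BD · AF = 490]
2. B_y = 29  [2·signedArea(BDE) = -119 ∩ BD · AF = 490]
   → B = (1, 29)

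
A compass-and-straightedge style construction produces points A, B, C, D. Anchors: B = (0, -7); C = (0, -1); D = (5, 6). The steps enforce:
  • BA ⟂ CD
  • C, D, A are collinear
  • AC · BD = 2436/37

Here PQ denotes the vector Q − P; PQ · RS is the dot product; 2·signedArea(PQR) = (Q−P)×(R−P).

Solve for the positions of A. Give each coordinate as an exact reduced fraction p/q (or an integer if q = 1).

1. A_x = -105/37  [C, D, A are collinear ∩ BA ⟂ CD]
2. A_y = -184/37  [C, D, A are collinear ∩ BA ⟂ CD]
   → A = (-105/37, -184/37)

A = (-105/37, -184/37)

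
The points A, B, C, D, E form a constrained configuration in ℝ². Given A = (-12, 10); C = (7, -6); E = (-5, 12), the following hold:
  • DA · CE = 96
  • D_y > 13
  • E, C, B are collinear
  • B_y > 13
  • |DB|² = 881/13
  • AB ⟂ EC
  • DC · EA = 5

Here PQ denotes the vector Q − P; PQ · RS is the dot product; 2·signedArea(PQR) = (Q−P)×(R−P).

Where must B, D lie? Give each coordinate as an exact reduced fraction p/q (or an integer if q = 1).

1. B_x = -81/13  [E, C, B are collinear ∩ AB ⟂ EC]
2. B_y = 180/13  [E, C, B are collinear ∩ AB ⟂ EC]
   → B = (-81/13, 180/13)
3. D_x = 2  [DC · EA = 5 ∩ DA · CE = 96]
4. D_y = 14  [DC · EA = 5 ∩ DA · CE = 96]
   → D = (2, 14)

B = (-81/13, 180/13)
D = (2, 14)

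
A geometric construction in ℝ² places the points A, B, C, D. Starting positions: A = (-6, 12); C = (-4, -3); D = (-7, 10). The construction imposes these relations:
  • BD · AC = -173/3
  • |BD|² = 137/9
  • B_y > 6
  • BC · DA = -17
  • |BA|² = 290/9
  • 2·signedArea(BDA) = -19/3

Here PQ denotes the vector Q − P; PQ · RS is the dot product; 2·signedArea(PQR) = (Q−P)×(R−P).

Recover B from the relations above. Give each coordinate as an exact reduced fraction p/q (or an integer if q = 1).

B = (-17/3, 19/3)

1. B_x = -17/3  [BC · DA = -17 ∩ 2·signedArea(BDA) = -19/3]
2. B_y = 19/3  [BC · DA = -17 ∩ 2·signedArea(BDA) = -19/3]
   → B = (-17/3, 19/3)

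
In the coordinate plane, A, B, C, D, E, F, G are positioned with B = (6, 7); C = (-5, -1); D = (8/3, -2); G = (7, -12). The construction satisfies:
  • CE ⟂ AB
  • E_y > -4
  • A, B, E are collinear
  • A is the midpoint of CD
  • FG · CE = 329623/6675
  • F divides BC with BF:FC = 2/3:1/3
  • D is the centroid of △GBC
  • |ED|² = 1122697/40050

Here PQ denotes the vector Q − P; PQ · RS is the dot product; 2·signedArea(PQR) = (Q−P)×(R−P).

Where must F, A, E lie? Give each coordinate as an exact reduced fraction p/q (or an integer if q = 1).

A = (-7/6, -3/2)
E = (-11183/4450, -13781/4450)
F = (-4/3, 5/3)

1. F_x = -4/3  [F divides BC with BF:FC = 2/3:1/3]
2. F_y = 5/3  [F divides BC with BF:FC = 2/3:1/3]
   → F = (-4/3, 5/3)
3. A_x = -7/6  [A is the midpoint of CD]
4. A_y = -3/2  [A is the midpoint of CD]
   → A = (-7/6, -3/2)
5. E_x = -11183/4450  [A, B, E are collinear ∩ CE ⟂ AB]
6. E_y = -13781/4450  [A, B, E are collinear ∩ CE ⟂ AB]
   → E = (-11183/4450, -13781/4450)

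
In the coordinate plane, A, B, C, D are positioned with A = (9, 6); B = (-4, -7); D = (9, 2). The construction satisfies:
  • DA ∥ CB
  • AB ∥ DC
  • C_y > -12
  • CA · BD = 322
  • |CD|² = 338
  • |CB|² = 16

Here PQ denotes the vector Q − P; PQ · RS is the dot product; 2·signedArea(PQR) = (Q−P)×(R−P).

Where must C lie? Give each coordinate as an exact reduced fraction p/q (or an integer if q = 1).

1. C_x = -4  [DA ∥ CB ∩ AB ∥ DC]
2. C_y = -11  [DA ∥ CB ∩ AB ∥ DC]
   → C = (-4, -11)

C = (-4, -11)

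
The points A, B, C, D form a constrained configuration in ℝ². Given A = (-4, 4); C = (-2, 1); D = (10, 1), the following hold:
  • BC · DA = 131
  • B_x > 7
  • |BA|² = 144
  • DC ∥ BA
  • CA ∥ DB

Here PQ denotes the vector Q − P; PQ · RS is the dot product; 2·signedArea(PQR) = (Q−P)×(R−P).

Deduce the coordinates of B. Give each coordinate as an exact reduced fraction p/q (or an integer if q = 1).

1. B_x = 8  [DC ∥ BA ∩ CA ∥ DB]
2. B_y = 4  [DC ∥ BA ∩ CA ∥ DB]
   → B = (8, 4)

B = (8, 4)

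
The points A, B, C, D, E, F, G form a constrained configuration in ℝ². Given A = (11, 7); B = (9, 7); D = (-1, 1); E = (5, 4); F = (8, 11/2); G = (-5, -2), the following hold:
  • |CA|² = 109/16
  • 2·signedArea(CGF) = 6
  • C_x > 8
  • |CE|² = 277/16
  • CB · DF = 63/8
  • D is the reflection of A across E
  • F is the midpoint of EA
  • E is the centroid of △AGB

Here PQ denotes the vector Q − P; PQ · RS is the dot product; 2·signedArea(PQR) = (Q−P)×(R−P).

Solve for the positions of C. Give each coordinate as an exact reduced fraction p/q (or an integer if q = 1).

C = (17/2, 25/4)

1. C_x = 17/2  [2·signedArea(CGF) = 6 ∩ CB · DF = 63/8]
2. C_y = 25/4  [2·signedArea(CGF) = 6 ∩ CB · DF = 63/8]
   → C = (17/2, 25/4)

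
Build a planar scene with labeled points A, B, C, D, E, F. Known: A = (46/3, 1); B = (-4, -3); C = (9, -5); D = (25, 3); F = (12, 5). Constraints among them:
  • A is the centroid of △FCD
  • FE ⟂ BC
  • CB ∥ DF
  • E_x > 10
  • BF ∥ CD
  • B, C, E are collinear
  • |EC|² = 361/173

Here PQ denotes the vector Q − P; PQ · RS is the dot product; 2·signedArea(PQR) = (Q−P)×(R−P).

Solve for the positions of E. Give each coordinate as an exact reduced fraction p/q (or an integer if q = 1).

E = (1804/173, -903/173)

1. E_x = 1804/173  [B, C, E are collinear ∩ FE ⟂ BC]
2. E_y = -903/173  [B, C, E are collinear ∩ FE ⟂ BC]
   → E = (1804/173, -903/173)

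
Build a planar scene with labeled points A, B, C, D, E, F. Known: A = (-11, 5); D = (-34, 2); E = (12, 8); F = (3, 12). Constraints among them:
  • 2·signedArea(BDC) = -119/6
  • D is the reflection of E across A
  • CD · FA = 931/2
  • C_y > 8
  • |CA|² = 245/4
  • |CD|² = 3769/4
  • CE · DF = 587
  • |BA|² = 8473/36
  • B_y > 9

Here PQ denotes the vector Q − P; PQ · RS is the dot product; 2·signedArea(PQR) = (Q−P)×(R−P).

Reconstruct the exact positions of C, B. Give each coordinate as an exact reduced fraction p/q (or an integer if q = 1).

1. C_x = -4  [CD · FA = 931/2 ∩ CE · DF = 587]
2. C_y = 17/2  [CD · FA = 931/2 ∩ CE · DF = 587]
   → C = (-4, 17/2)
3. B_x = 11/3  [line -13/2·x + 30·y + -1567/6 = 0 ∩ |BA|² = 8473/36]
4. B_y = 19/2  [line -13/2·x + 30·y + -1567/6 = 0 ∩ |BA|² = 8473/36]
   → B = (11/3, 19/2)

B = (11/3, 19/2)
C = (-4, 17/2)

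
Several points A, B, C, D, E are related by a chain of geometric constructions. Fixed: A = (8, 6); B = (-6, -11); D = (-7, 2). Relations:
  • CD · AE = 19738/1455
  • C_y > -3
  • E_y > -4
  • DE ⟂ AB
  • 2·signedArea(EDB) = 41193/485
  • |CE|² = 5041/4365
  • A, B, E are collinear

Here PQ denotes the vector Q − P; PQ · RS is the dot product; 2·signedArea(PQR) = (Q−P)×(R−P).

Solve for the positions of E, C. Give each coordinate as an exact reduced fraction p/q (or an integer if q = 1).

C = (958/1455, -4241/1455)
E = (-12/485, -1816/485)

1. E_x = -12/485  [A, B, E are collinear ∩ DE ⟂ AB]
2. E_y = -1816/485  [A, B, E are collinear ∩ DE ⟂ AB]
   → E = (-12/485, -1816/485)
3. C_x = 958/1455  [line 3892/485·x + 4726/485·y + 33638/1455 = 0 ∩ |CE|² = 5041/4365]
4. C_y = -4241/1455  [line 3892/485·x + 4726/485·y + 33638/1455 = 0 ∩ |CE|² = 5041/4365]
   → C = (958/1455, -4241/1455)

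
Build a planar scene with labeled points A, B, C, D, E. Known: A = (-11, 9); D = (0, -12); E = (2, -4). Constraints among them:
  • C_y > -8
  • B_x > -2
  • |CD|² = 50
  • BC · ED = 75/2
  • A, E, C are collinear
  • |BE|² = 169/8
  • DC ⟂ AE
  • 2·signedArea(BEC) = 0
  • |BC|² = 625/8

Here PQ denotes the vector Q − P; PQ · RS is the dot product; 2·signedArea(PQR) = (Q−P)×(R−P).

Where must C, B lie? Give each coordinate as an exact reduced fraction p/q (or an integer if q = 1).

B = (-5/4, -3/4)
C = (5, -7)

1. C_x = 5  [A, E, C are collinear ∩ DC ⟂ AE]
2. C_y = -7  [A, E, C are collinear ∩ DC ⟂ AE]
   → C = (5, -7)
3. B_x = -5/4  [2·signedArea(BEC) = 0 ∩ BC · ED = 75/2]
4. B_y = -3/4  [2·signedArea(BEC) = 0 ∩ BC · ED = 75/2]
   → B = (-5/4, -3/4)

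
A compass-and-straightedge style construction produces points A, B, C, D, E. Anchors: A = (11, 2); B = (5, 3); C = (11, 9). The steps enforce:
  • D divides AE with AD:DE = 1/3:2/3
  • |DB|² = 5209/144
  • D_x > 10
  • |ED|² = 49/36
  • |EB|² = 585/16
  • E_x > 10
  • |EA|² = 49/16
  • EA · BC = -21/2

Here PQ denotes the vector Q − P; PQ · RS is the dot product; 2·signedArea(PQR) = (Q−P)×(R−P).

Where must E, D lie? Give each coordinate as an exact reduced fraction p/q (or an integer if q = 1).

1. E_x = 11  [line -6·x + -6·y + 177/2 = 0 ∩ |EB|² = 585/16]
2. E_y = 15/4  [line -6·x + -6·y + 177/2 = 0 ∩ |EB|² = 585/16]
   → E = (11, 15/4)
3. D_x = 11  [D divides AE with AD:DE = 1/3:2/3]
4. D_y = 31/12  [D divides AE with AD:DE = 1/3:2/3]
   → D = (11, 31/12)

D = (11, 31/12)
E = (11, 15/4)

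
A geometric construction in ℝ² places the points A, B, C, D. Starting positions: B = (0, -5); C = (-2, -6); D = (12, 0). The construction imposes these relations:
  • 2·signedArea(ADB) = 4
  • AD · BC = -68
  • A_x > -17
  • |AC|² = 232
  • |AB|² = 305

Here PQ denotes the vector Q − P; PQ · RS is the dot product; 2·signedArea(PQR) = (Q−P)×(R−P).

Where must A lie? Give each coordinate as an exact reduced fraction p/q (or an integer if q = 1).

A = (-16, -12)

1. A_x = -16  [AD · BC = -68 ∩ 2·signedArea(ADB) = 4]
2. A_y = -12  [AD · BC = -68 ∩ 2·signedArea(ADB) = 4]
   → A = (-16, -12)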